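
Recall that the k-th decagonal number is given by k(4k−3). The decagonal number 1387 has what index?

19

Set n(4n−3) = 1387, giving 4n² − 3n − 1387 = 0.
The discriminant is 9 + 16·1387 = 22201, and √22201 = 149.
So n = (3 + 149) / 8 = 152/8 = 19.
Check: 19·(4·19 − 3) = 1387. ✓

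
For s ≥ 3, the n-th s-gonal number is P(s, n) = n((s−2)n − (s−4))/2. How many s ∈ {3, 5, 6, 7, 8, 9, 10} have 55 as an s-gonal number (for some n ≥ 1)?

s = 3: P(3, 10) = 55. ✓
s = 5: P(5, 6) = 51 and P(5, 7) = 70; 55 is not s-gonal.
s = 6: P(6, 5) = 45 and P(6, 6) = 66; 55 is not s-gonal.
s = 7: P(7, 5) = 55. ✓
s = 8: P(8, 4) = 40 and P(8, 5) = 65; 55 is not s-gonal.
s = 9: P(9, 4) = 46 and P(9, 5) = 75; 55 is not s-gonal.
s = 10: P(10, 4) = 52 and P(10, 5) = 85; 55 is not s-gonal.
Hits: s ∈ {3, 7} → 2.

2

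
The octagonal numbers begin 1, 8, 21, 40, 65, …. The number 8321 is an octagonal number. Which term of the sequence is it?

Set n(3n−2) = 8321, giving 3n² − 2n − 8321 = 0.
The discriminant is 4 + 12·8321 = 99856, and √99856 = 316.
So n = (2 + 316) / 6 = 318/6 = 53.

53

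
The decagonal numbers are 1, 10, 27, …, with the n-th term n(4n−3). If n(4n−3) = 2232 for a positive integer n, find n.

Set n(4n−3) = 2232, giving 4n² − 3n − 2232 = 0.
The discriminant is 9 + 16·2232 = 35721, and √35721 = 189.
So n = (3 + 189) / 8 = 192/8 = 24.

24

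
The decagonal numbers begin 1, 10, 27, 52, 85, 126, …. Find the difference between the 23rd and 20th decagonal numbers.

507

23·(4·23 − 3) = 2047 and 20·(4·20 − 3) = 1540.
Difference: 2047 − 1540 = 507.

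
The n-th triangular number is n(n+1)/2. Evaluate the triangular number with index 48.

1176

48·49/2 = 2352/2 = 1176.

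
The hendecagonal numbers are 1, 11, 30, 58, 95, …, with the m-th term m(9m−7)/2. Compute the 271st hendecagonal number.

329536

The 271st hendecagonal number is n(9n−7)/2 with n = 271.
271·(9·271 − 7)/2 = 271·2432/2 = 271·1216 = 329536.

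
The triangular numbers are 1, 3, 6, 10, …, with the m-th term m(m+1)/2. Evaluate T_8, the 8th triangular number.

The 8th triangular number is n(n+1)/2 with n = 8.
8·9/2 = 72/2 = 36.

36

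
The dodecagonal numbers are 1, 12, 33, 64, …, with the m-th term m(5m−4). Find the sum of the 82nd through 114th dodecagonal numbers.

Σ i(5i−4) = 5Σi² − 4Σi over i = 82..114.
Σi = 6555 − 3321 = 3234 and Σi² = 500365 − 180441 = 319924.
5·319924 − 4·3234 = 1586684.

1586684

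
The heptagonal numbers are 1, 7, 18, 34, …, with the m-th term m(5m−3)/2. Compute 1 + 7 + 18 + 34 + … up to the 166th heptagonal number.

3825636

Σ i(5i−3)/2 = (5Σi² − 3Σi) / 2 over i = 1..166.
Σi = 13861 and Σi² = 1538571.
(5·1538571 − 3·13861) / 2 = 7651272/2 = 3825636.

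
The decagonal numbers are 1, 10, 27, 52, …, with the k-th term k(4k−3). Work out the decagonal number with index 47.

The 47th decagonal number is n(4n−3) with n = 47.
47·(4·47 − 3) = 47·185 = 8695.

8695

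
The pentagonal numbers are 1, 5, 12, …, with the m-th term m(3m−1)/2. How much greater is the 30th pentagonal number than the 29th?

88

Consecutive pentagonal numbers differ by 3n − 2: here 3·30 − 2 = 88.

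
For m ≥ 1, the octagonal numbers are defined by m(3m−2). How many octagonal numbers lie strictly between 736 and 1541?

The n-th octagonal number is n(3n−2).
Smallest index with value > 736: n = 17 (giving 833).
Largest index with value < 1541: n = 22 (giving 1408).
Indices 17 through 22: 6 terms.

6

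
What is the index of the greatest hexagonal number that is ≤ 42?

Solve n(2n−1) ≤ 42 for integer n.
n = 4 gives 28 ≤ 42, while n = 5 gives 45 > 42; so the answer is index 4.

4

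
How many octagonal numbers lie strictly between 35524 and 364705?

The n-th octagonal number is n(3n−2).
Smallest index with value > 35524: n = 110 (giving 36080).
Largest index with value < 364705: n = 348 (giving 362616).
Indices 110 through 348: 239 terms.

239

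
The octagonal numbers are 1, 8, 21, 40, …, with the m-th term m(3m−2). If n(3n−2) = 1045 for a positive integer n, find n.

19

Set n(3n−2) = 1045, giving 3n² − 2n − 1045 = 0.
So n = (2 + 112) / 6 = 114/6 = 19.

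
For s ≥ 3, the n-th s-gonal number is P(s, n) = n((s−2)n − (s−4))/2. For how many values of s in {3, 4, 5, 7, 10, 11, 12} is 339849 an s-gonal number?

1

s = 3: P(3, 823) = 339076 and P(3, 824) = 339900; 339849 is not s-gonal.
s = 4: P(4, 582) = 338724 and P(4, 583) = 339889; 339849 is not s-gonal.
s = 5: P(5, 476) = 339626 and P(5, 477) = 341055; 339849 is not s-gonal.
s = 7: P(7, 369) = 339849. ✓
s = 10: P(10, 291) = 337851 and P(10, 292) = 340180; 339849 is not s-gonal.
s = 11: P(11, 275) = 339350 and P(11, 276) = 341826; 339849 is not s-gonal.
s = 12: P(12, 261) = 339561 and P(12, 262) = 342172; 339849 is not s-gonal.
Hits: s ∈ {7} → 1.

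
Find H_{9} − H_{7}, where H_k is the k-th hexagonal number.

9·(2·9 − 1) = 153 and 7·(2·7 − 1) = 91.
Difference: 153 − 91 = 62.

62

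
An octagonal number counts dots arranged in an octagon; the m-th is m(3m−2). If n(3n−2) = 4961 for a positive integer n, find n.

41

Set n(3n−2) = 4961, giving 3n² − 2n − 4961 = 0.
The discriminant is 4 + 12·4961 = 59536, and √59536 = 244.
So n = (2 + 244) / 6 = 246/6 = 41.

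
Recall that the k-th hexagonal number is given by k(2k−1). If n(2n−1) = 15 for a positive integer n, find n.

3

Set n(2n−1) = 15, giving 2n² − n − 15 = 0.
So n = (1 + 11) / 4 = 12/4 = 3.
Check: 3·(2·3 − 1) = 15. ✓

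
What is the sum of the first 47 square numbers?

Σ_{i=1}^{47} i² = 47·48·95/6 = 35720.

35720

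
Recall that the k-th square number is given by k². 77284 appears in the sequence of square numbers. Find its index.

278

We need n² = 77284, so n = √77284 = 278.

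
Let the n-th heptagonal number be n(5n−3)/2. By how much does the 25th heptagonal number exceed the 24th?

Consecutive heptagonal numbers differ by 5n − 4: here 5·25 − 4 = 121.

121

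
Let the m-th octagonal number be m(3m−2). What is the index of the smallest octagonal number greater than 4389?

39

Solve n(3n−2) > 4389 for integer n.
The largest n with value ≤ 4389 is 38 (since 4256 ≤ 4389 < 4485), so the first above is n = 39, value 4485.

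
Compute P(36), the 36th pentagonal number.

The 36th pentagonal number is n(3n−1)/2 with n = 36.
36·(3·36 − 1)/2 = 36·107/2 = 1926.

1926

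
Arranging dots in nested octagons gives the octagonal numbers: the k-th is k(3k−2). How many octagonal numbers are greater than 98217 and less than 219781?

89

The n-th octagonal number is n(3n−2).
Smallest index with value > 98217: n = 182 (giving 99008).
Largest index with value < 219781: n = 270 (giving 218160).
Indices 182 through 270: 89 terms.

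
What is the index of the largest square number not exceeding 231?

15

Solve n² ≤ 231 for integer n.
n = 15 gives 225 ≤ 231, while n = 16 gives 256 > 231; so the answer is index 15.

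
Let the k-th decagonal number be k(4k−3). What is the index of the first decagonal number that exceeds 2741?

27

Solve n(4n−3) > 2741 for integer n.
The largest n with value ≤ 2741 is 26 (since 2626 ≤ 2741 < 2835), so the first above is n = 27, value 2835.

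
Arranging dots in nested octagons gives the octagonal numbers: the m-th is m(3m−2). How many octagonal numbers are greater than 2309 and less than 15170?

The n-th octagonal number is n(3n−2).
Smallest index with value > 2309: n = 29 (giving 2465).
Largest index with value < 15170: n = 71 (giving 14981).
Indices 29 through 71: 43 terms.

43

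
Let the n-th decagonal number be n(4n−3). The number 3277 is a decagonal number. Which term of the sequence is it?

Set n(4n−3) = 3277, giving 4n² − 3n − 3277 = 0.
The discriminant is 9 + 16·3277 = 52441, and √52441 = 229.
So n = (3 + 229) / 8 = 232/8 = 29.

29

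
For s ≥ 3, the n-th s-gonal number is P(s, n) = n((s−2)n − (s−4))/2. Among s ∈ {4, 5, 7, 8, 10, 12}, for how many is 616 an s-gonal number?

1

s = 4: P(4, 24) = 576 and P(4, 25) = 625; 616 is not s-gonal.
s = 5: P(5, 20) = 590 and P(5, 21) = 651; 616 is not s-gonal.
s = 7: P(7, 16) = 616. ✓
s = 8: P(8, 14) = 560 and P(8, 15) = 645; 616 is not s-gonal.
s = 10: P(10, 12) = 540 and P(10, 13) = 637; 616 is not s-gonal.
s = 12: P(12, 11) = 561 and P(12, 12) = 672; 616 is not s-gonal.
Hits: s ∈ {7} → 1.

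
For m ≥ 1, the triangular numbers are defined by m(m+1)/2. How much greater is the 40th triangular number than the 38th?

40·41/2 = 820 and 38·39/2 = 741.
Difference: 820 − 741 = 79.

79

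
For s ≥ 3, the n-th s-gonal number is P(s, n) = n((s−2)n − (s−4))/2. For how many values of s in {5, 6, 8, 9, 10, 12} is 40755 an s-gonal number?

s = 5: P(5, 165) = 40755. ✓
s = 6: P(6, 143) = 40755. ✓
s = 8: P(8, 116) = 40136 and P(8, 117) = 40833; 40755 is not s-gonal.
s = 9: P(9, 108) = 40554 and P(9, 109) = 41311; 40755 is not s-gonal.
s = 10: P(10, 101) = 40501 and P(10, 102) = 41310; 40755 is not s-gonal.
s = 12: P(12, 90) = 40140 and P(12, 91) = 41041; 40755 is not s-gonal.
Hits: s ∈ {5, 6} → 2.

2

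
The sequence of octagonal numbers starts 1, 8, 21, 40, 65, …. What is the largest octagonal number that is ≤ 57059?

Solve n(3n−2) ≤ 57059 for integer n.
n = 138 gives 56856 ≤ 57059, while n = 139 gives 57685 > 57059; so the answer is 56856.

56856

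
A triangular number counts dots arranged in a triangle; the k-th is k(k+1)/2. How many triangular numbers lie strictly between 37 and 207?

The n-th triangular number is n(n+1)/2.
Smallest index with value > 37: n = 9 (giving 45).
Largest index with value < 207: n = 19 (giving 190).
Indices 9 through 19: 11 terms.

11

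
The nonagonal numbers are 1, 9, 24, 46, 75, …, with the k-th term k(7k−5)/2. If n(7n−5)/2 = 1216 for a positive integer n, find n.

Set n(7n−5)/2 = 1216, giving 7n² − 5n − 2432 = 0.
The discriminant is 25 + 56·1216 = 68121, and √68121 = 261.
So n = (5 + 261) / 14 = 266/14 = 19.
Check: 19·(7·19 − 5)/2 = 1216. ✓

19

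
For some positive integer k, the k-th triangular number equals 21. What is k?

Set n(n+1)/2 = 21, giving n² + n − 42 = 0.
The discriminant is 1 + 8·21 = 169, and √169 = 13.
So n = (-1 + 13) / 2 = 12/2 = 6.
Check: 6·7/2 = 21. ✓

6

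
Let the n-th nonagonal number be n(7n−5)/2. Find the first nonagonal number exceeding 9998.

10071

Solve n(7n−5)/2 > 9998 for integer n.
The largest n with value ≤ 9998 is 53 (since 9699 ≤ 9998 < 10071), so the first above is n = 54, value 10071.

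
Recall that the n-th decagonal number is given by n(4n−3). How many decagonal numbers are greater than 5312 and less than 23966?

41

The n-th decagonal number is n(4n−3).
Smallest index with value > 5312: n = 37 (giving 5365).
Largest index with value < 23966: n = 77 (giving 23485).
Indices 37 through 77: 41 terms.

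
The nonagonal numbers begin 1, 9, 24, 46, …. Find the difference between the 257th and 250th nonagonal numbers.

257·(7·257 − 5)/2 = 230529 and 250·(7·250 − 5)/2 = 218125.
Difference: 230529 − 218125 = 12404.

12404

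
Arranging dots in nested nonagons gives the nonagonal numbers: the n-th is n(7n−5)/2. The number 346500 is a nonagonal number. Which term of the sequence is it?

315

Set n(7n−5)/2 = 346500, giving 7n² − 5n − 693000 = 0.
The discriminant is 25 + 56·346500 = 19404025, and √19404025 = 4405.
So n = (5 + 4405) / 14 = 4410/14 = 315.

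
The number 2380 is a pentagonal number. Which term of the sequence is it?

40

Set n(3n−1)/2 = 2380, giving 3n² − n − 4760 = 0.
The discriminant is 1 + 24·2380 = 57121, and √57121 = 239.
So n = (1 + 239) / 6 = 240/6 = 40.
Check: 40·(3·40 − 1)/2 = 2380. ✓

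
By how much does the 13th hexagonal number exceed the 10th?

13·(2·13 − 1) = 325 and 10·(2·10 − 1) = 190.
Difference: 325 − 190 = 135.

135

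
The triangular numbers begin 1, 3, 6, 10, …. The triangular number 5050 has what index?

Set n(n+1)/2 = 5050, giving n² + n − 10100 = 0.
So n = (-1 + 201) / 2 = 200/2 = 100.

100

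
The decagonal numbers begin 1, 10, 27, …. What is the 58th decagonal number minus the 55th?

1347

58·(4·58 − 3) = 13282 and 55·(4·55 − 3) = 11935.
Difference: 13282 − 11935 = 1347.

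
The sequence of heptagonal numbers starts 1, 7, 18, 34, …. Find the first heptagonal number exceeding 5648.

Solve n(5n−3)/2 > 5648 for integer n.
The largest n with value ≤ 5648 is 47 (since 5452 ≤ 5648 < 5688), so the first above is n = 48, value 5688.

5688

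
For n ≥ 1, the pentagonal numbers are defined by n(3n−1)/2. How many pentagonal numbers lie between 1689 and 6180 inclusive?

31

The n-th pentagonal number is n(3n−1)/2.
Smallest index with value ≥ 1689: n = 34 (giving 1717).
Largest index with value ≤ 6180: n = 64 (giving 6112).
Indices 34 through 64: 31 terms.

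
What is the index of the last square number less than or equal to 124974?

353

Solve n² ≤ 124974 for integer n.
n = 353 gives 124609 ≤ 124974, while n = 354 gives 125316 > 124974; so the answer is index 353.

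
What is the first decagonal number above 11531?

11935

Solve n(4n−3) > 11531 for integer n.
The largest n with value ≤ 11531 is 54 (since 11502 ≤ 11531 < 11935), so the first above is n = 55, value 11935.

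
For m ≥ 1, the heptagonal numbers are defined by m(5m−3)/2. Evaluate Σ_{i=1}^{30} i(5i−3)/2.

Σ i(5i−3)/2 = (5Σi² − 3Σi) / 2 over i = 1..30.
Σi = 465 and Σi² = 9455.
(5·9455 − 3·465) / 2 = 45880/2 = 22940.

22940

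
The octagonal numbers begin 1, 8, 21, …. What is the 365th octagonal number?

398945

The 365th octagonal number is n(3n−2) with n = 365.
365·(3·365 − 2) = 365·1093 = 398945.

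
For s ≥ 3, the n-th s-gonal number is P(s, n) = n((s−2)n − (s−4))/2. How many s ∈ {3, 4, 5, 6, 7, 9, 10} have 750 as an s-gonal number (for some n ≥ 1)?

1

s = 3: P(3, 38) = 741 and P(3, 39) = 780; 750 is not s-gonal.
s = 4: P(4, 27) = 729 and P(4, 28) = 784; 750 is not s-gonal.
s = 5: P(5, 22) = 715 and P(5, 23) = 782; 750 is not s-gonal.
s = 6: P(6, 19) = 703 and P(6, 20) = 780; 750 is not s-gonal.
s = 7: P(7, 17) = 697 and P(7, 18) = 783; 750 is not s-gonal.
s = 9: P(9, 15) = 750. ✓
s = 10: P(10, 14) = 742 and P(10, 15) = 855; 750 is not s-gonal.
Hits: s ∈ {9} → 1.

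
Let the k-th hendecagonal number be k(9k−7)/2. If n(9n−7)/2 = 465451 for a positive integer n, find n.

Set n(9n−7)/2 = 465451, giving 9n² − 7n − 930902 = 0.
The discriminant is 49 + 72·465451 = 33512521, and √33512521 = 5789.
So n = (7 + 5789) / 18 = 5796/18 = 322.

322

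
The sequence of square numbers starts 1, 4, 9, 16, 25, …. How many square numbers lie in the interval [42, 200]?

8

The n-th square number is n².
Smallest index with value ≥ 42: n = 7 (giving 49).
Largest index with value ≤ 200: n = 14 (giving 196).
Indices 7 through 14: 8 terms.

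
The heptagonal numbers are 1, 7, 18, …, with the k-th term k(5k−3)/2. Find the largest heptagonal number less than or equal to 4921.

4774

Solve n(5n−3)/2 ≤ 4921 for integer n.
n = 44 gives 4774 ≤ 4921, while n = 45 gives 4995 > 4921; so the answer is 4774.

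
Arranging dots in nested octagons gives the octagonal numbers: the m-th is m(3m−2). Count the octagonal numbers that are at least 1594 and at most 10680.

37

The n-th octagonal number is n(3n−2).
Smallest index with value ≥ 1594: n = 24 (giving 1680).
Largest index with value ≤ 10680: n = 60 (giving 10680).
Indices 24 through 60: 37 terms.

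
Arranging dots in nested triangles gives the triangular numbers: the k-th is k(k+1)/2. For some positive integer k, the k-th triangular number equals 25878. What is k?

Set n(n+1)/2 = 25878, giving n² + n − 51756 = 0.
The discriminant is 1 + 8·25878 = 207025, and √207025 = 455.
So n = (-1 + 455) / 2 = 454/2 = 227.
Check: 227·228/2 = 25878. ✓

227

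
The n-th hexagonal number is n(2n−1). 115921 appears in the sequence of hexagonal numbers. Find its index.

Set n(2n−1) = 115921, giving 2n² − n − 115921 = 0.
So n = (1 + 963) / 4 = 964/4 = 241.
Check: 241·(2·241 − 1) = 115921. ✓

241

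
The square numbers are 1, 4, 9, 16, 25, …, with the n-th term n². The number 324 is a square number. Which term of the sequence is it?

We need n² = 324, so n = √324 = 18.
Check: 18² = 324. ✓

18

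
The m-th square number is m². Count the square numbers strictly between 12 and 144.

The n-th square number is n².
Smallest index with value > 12: n = 4 (giving 16).
Largest index with value < 144: n = 11 (giving 121).
Indices 4 through 11: 8 terms.

8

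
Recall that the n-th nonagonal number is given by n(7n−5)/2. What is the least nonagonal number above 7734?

Solve n(7n−5)/2 > 7734 for integer n.
The largest n with value ≤ 7734 is 47 (since 7614 ≤ 7734 < 7944), so the first above is n = 48, value 7944.

7944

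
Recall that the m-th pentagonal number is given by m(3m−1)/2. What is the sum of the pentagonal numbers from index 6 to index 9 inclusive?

330

Σ i(3i−1)/2 = (3Σi² − Σi) / 2 over i = 6..9.
Σi = 45 − 15 = 30 and Σi² = 285 − 55 = 230.
(3·230 − 1·30) / 2 = 660/2 = 330.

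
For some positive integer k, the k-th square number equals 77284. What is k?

We need n² = 77284, so n = √77284 = 278.
Check: 278² = 77284. ✓

278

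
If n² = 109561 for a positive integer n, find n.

We need n² = 109561, so n = √109561 = 331.
Check: 331² = 109561. ✓

331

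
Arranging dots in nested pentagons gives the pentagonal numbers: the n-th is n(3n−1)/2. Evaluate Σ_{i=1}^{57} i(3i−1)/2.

Σ i(3i−1)/2 = (3Σi² − Σi) / 2 over i = 1..57.
Σi = 1653 and Σi² = 63365.
(3·63365 − 1·1653) / 2 = 188442/2 = 94221.

94221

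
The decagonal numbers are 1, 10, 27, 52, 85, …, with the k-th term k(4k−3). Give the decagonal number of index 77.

The 77th decagonal number is n(4n−3) with n = 77.
77·(4·77 − 3) = 77·305 = 23485.

23485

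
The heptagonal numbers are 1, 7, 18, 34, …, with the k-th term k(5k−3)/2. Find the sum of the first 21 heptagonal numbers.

7931

Σ i(5i−3)/2 = (5Σi² − 3Σi) / 2 over i = 1..21.
Σi = 231 and Σi² = 3311.
(5·3311 − 3·231) / 2 = 15862/2 = 7931.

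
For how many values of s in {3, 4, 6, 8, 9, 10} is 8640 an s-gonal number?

s = 3: P(3, 130) = 8515 and P(3, 131) = 8646; 8640 is not s-gonal.
s = 4: P(4, 92) = 8464 and P(4, 93) = 8649; 8640 is not s-gonal.
s = 6: P(6, 65) = 8385 and P(6, 66) = 8646; 8640 is not s-gonal.
s = 8: P(8, 54) = 8640. ✓
s = 9: P(9, 50) = 8625 and P(9, 51) = 8976; 8640 is not s-gonal.
s = 10: P(10, 46) = 8326 and P(10, 47) = 8695; 8640 is not s-gonal.
Hits: s ∈ {8} → 1.

1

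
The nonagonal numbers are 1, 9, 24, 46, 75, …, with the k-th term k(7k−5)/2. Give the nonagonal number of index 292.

297694

The 292nd nonagonal number is n(7n−5)/2 with n = 292.
292·(7·292 − 5)/2 = 292·2039/2 = 297694.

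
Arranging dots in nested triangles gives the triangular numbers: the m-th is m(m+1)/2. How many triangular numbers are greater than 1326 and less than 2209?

14

The n-th triangular number is n(n+1)/2.
Smallest index with value > 1326: n = 52 (giving 1378).
Largest index with value < 2209: n = 65 (giving 2145).
Indices 52 through 65: 14 terms.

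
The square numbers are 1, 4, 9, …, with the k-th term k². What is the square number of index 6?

The 6th square number is n² with n = 6.
6² = 36.

36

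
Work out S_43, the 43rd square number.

43² = 1849.

1849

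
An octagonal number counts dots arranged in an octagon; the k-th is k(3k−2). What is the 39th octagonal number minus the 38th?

229

Consecutive octagonal numbers differ by 6n − 5: here 6·39 − 5 = 229.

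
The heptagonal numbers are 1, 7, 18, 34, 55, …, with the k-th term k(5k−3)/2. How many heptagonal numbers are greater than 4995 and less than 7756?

10

The n-th heptagonal number is n(5n−3)/2.
Smallest index with value > 4995: n = 46 (giving 5221).
Largest index with value < 7756: n = 55 (giving 7480).
Indices 46 through 55: 10 terms.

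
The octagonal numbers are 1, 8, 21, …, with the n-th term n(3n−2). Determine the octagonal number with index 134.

53600

The 134th octagonal number is n(3n−2) with n = 134.
134·(3·134 − 2) = 134·400 = 53600.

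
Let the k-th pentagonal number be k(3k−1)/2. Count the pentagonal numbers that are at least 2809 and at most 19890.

72

The n-th pentagonal number is n(3n−1)/2.
Smallest index with value ≥ 2809: n = 44 (giving 2882).
Largest index with value ≤ 19890: n = 115 (giving 19780).
Indices 44 through 115: 72 terms.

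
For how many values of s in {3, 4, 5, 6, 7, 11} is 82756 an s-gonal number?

1

s = 3: P(3, 406) = 82621 and P(3, 407) = 83028; 82756 is not s-gonal.
s = 4: P(4, 287) = 82369 and P(4, 288) = 82944; 82756 is not s-gonal.
s = 5: P(5, 235) = 82720 and P(5, 236) = 83426; 82756 is not s-gonal.
s = 6: P(6, 203) = 82215 and P(6, 204) = 83028; 82756 is not s-gonal.
s = 7: P(7, 182) = 82537 and P(7, 183) = 83448; 82756 is not s-gonal.
s = 11: P(11, 136) = 82756. ✓
Hits: s ∈ {11} → 1.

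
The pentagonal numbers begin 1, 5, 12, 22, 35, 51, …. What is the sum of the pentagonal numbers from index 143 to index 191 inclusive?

2060450

Σ i(3i−1)/2 = (3Σi² − Σi) / 2 over i = 143..191.
Σi = 18336 − 10153 = 8183 and Σi² = 2340896 − 964535 = 1376361.
(3·1376361 − 1·8183) / 2 = 4120900/2 = 2060450.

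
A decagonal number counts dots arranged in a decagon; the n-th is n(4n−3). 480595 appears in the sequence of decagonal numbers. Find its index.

347

Set n(4n−3) = 480595, giving 4n² − 3n − 480595 = 0.
The discriminant is 9 + 16·480595 = 7689529, and √7689529 = 2773.
So n = (3 + 2773) / 8 = 2776/8 = 347.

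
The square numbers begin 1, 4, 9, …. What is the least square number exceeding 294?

324

Solve n² > 294 for integer n.
The largest n with value ≤ 294 is 17 (since 289 ≤ 294 < 324), so the first above is n = 18, value 324.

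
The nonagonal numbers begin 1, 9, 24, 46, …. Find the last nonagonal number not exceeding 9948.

Solve n(7n−5)/2 ≤ 9948 for integer n.
n = 53 gives 9699 ≤ 9948, while n = 54 gives 10071 > 9948; so the answer is 9699.

9699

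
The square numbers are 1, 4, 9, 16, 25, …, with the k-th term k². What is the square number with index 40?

1600

40² = 1600.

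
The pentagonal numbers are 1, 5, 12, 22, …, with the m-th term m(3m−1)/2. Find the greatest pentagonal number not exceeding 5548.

Solve n(3n−1)/2 ≤ 5548 for integer n.
n = 60 gives 5370 ≤ 5548, while n = 61 gives 5551 > 5548; so the answer is 5370.

5370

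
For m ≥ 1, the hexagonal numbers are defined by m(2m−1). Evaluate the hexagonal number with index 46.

4186

The 46th hexagonal number is n(2n−1) with n = 46.
46·(2·46 − 1) = 46·91 = 4186.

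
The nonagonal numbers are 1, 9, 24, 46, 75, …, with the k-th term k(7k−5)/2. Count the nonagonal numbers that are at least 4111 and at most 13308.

28

The n-th nonagonal number is n(7n−5)/2.
Smallest index with value ≥ 4111: n = 35 (giving 4200).
Largest index with value ≤ 13308: n = 62 (giving 13299).
Indices 35 through 62: 28 terms.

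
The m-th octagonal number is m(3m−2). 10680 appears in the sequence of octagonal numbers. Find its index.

60

Set n(3n−2) = 10680, giving 3n² − 2n − 10680 = 0.
The discriminant is 4 + 12·10680 = 128164, and √128164 = 358.
So n = (2 + 358) / 6 = 360/6 = 60.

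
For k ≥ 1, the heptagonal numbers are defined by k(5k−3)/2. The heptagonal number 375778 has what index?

Set n(5n−3)/2 = 375778, giving 5n² − 3n − 751556 = 0.
The discriminant is 9 + 40·375778 = 15031129, and √15031129 = 3877.
So n = (3 + 3877) / 10 = 3880/10 = 388.

388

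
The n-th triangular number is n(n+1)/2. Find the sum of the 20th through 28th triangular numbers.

Σ i(i+1)/2 = (Σi² + Σi) / 2 over i = 20..28.
Σi = 406 − 190 = 216 and Σi² = 7714 − 2470 = 5244.
(1·5244 + 1·216) / 2 = 5460/2 = 2730.

2730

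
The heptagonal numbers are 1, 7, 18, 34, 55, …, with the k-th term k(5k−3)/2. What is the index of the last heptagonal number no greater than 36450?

121

Solve n(5n−3)/2 ≤ 36450 for integer n.
n = 121 gives 36421 ≤ 36450, while n = 122 gives 37027 > 36450; so the answer is index 121.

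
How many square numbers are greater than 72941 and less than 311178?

287

The n-th square number is n².
Smallest index with value > 72941: n = 271 (giving 73441).
Largest index with value < 311178: n = 557 (giving 310249).
Indices 271 through 557: 287 terms.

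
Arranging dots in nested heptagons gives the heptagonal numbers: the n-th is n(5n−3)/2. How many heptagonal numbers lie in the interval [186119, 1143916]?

403

The n-th heptagonal number is n(5n−3)/2.
Smallest index with value ≥ 186119: n = 274 (giving 187279).
Largest index with value ≤ 1143916: n = 676 (giving 1141426).
Indices 274 through 676: 403 terms.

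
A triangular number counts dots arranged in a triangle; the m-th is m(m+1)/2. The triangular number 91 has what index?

Set n(n+1)/2 = 91, giving n² + n − 182 = 0.
The discriminant is 1 + 8·91 = 729, and √729 = 27.
So n = (-1 + 27) / 2 = 26/2 = 13.

13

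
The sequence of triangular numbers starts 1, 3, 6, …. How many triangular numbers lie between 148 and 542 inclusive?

16

The n-th triangular number is n(n+1)/2.
Smallest index with value ≥ 148: n = 17 (giving 153).
Largest index with value ≤ 542: n = 32 (giving 528).
Indices 17 through 32: 16 terms.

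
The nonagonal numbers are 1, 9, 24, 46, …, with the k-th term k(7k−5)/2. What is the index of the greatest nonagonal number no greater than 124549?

Solve n(7n−5)/2 ≤ 124549 for integer n.
n = 188 gives 123234 ≤ 124549, while n = 189 gives 124551 > 124549; so the answer is index 188.

188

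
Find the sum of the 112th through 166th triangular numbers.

542080

Σ i(i+1)/2 = (Σi² + Σi) / 2 over i = 112..166.
Σi = 13861 − 6216 = 7645 and Σi² = 1538571 − 462056 = 1076515.
(1·1076515 + 1·7645) / 2 = 1084160/2 = 542080.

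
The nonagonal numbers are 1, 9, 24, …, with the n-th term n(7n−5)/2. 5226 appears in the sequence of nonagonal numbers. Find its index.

Set n(7n−5)/2 = 5226, giving 7n² − 5n − 10452 = 0.
So n = (5 + 541) / 14 = 546/14 = 39.

39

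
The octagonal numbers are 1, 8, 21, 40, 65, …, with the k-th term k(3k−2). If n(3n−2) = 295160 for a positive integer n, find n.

Set n(3n−2) = 295160, giving 3n² − 2n − 295160 = 0.
The discriminant is 4 + 12·295160 = 3541924, and √3541924 = 1882.
So n = (2 + 1882) / 6 = 1884/6 = 314.

314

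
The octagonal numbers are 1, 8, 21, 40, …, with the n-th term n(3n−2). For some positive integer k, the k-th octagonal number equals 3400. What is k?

Set n(3n−2) = 3400, giving 3n² − 2n − 3400 = 0.
The discriminant is 4 + 12·3400 = 40804, and √40804 = 202.
So n = (2 + 202) / 6 = 204/6 = 34.

34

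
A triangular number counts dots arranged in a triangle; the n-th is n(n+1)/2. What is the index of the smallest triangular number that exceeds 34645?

Solve n(n+1)/2 > 34645 for integer n.
The largest n with value ≤ 34645 is 262 (since 34453 ≤ 34645 < 34716), so the first above is n = 263, value 34716.

263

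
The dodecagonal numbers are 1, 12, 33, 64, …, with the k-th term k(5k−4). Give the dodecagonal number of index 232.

The 232nd dodecagonal number is n(5n−4) with n = 232.
232·(5·232 − 4) = 232·1156 = 268192.

268192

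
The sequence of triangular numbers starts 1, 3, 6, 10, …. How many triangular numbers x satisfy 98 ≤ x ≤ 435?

The n-th triangular number is n(n+1)/2.
Smallest index with value ≥ 98: n = 14 (giving 105).
Largest index with value ≤ 435: n = 29 (giving 435).
Indices 14 through 29: 16 terms.

16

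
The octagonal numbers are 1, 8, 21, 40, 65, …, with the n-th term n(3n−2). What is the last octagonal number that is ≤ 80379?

Solve n(3n−2) ≤ 80379 for integer n.
n = 164 gives 80360 ≤ 80379, while n = 165 gives 81345 > 80379; so the answer is 80360.

80360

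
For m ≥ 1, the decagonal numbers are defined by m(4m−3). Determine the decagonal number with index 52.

The 52nd decagonal number is n(4n−3) with n = 52.
52·(4·52 − 3) = 52·205 = 10660.

10660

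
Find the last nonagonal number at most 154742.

Solve n(7n−5)/2 ≤ 154742 for integer n.
n = 210 gives 153825 ≤ 154742, while n = 211 gives 155296 > 154742; so the answer is 153825.

153825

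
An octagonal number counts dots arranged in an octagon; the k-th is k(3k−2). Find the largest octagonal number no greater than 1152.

Solve n(3n−2) ≤ 1152 for integer n.
n = 19 gives 1045 ≤ 1152, while n = 20 gives 1160 > 1152; so the answer is 1045.

1045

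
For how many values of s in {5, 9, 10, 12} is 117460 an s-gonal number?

1

s = 5: P(5, 280) = 117460. ✓
s = 9: P(9, 183) = 116754 and P(9, 184) = 118036; 117460 is not s-gonal.
s = 10: P(10, 171) = 116451 and P(10, 172) = 117820; 117460 is not s-gonal.
s = 12: P(12, 153) = 116433 and P(12, 154) = 117964; 117460 is not s-gonal.
Hits: s ∈ {5} → 1.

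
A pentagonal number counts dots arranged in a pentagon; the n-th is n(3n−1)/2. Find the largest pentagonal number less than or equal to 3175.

3151

Solve n(3n−1)/2 ≤ 3175 for integer n.
n = 46 gives 3151 ≤ 3175, while n = 47 gives 3290 > 3175; so the answer is 3151.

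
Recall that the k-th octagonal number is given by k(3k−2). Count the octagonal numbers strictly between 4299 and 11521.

The n-th octagonal number is n(3n−2).
Smallest index with value > 4299: n = 39 (giving 4485).
Largest index with value < 11521: n = 62 (giving 11408).
Indices 39 through 62: 24 terms.

24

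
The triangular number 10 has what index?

Set n(n+1)/2 = 10, giving n² + n − 20 = 0.
The discriminant is 1 + 8·10 = 81, and √81 = 9.
So n = (-1 + 9) / 2 = 8/2 = 4.
Check: 4·5/2 = 10. ✓

4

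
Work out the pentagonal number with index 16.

16·(3·16 − 1)/2 = 16·47/2 = 376.

376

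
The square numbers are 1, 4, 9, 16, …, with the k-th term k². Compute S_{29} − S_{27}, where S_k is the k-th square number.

112

29² = 841 and 27² = 729.
Difference: 841 − 729 = 112.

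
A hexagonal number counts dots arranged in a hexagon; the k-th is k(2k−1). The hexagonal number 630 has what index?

Set n(2n−1) = 630, giving 2n² − n − 630 = 0.
So n = (1 + 71) / 4 = 72/4 = 18.

18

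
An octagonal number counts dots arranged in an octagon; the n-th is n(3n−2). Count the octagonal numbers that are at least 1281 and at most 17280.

56

The n-th octagonal number is n(3n−2).
Smallest index with value ≥ 1281: n = 21 (giving 1281).
Largest index with value ≤ 17280: n = 76 (giving 17176).
Indices 21 through 76: 56 terms.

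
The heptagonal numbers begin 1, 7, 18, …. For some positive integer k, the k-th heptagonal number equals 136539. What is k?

Set n(5n−3)/2 = 136539, giving 5n² − 3n − 273078 = 0.
The discriminant is 9 + 40·136539 = 5461569, and √5461569 = 2337.
So n = (3 + 2337) / 10 = 2340/10 = 234.

234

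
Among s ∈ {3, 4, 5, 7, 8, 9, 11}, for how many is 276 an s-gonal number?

1

s = 3: P(3, 23) = 276. ✓
s = 4: P(4, 16) = 256 and P(4, 17) = 289; 276 is not s-gonal.
s = 5: P(5, 13) = 247 and P(5, 14) = 287; 276 is not s-gonal.
s = 7: P(7, 10) = 235 and P(7, 11) = 286; 276 is not s-gonal.
s = 8: P(8, 9) = 225 and P(8, 10) = 280; 276 is not s-gonal.
s = 9: P(9, 9) = 261 and P(9, 10) = 325; 276 is not s-gonal.
s = 11: P(11, 8) = 260 and P(11, 9) = 333; 276 is not s-gonal.
Hits: s ∈ {3} → 1.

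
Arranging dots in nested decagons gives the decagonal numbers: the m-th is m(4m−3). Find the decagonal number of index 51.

10251

The 51st decagonal number is n(4n−3) with n = 51.
51·(4·51 − 3) = 51·201 = 10251.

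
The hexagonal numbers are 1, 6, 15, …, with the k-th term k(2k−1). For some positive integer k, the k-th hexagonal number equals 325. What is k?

13

Set n(2n−1) = 325, giving 2n² − n − 325 = 0.
The discriminant is 1 + 8·325 = 2601, and √2601 = 51.
So n = (1 + 51) / 4 = 52/4 = 13.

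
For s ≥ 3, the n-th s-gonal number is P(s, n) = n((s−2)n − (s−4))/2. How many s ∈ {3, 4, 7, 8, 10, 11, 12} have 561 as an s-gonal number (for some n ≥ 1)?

s = 3: P(3, 33) = 561. ✓
s = 4: P(4, 23) = 529 and P(4, 24) = 576; 561 is not s-gonal.
s = 7: P(7, 15) = 540 and P(7, 16) = 616; 561 is not s-gonal.
s = 8: P(8, 14) = 560 and P(8, 15) = 645; 561 is not s-gonal.
s = 10: P(10, 12) = 540 and P(10, 13) = 637; 561 is not s-gonal.
s = 11: P(11, 11) = 506 and P(11, 12) = 606; 561 is not s-gonal.
s = 12: P(12, 11) = 561. ✓
Hits: s ∈ {3, 12} → 2.

2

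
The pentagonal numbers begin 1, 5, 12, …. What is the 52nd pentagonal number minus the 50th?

305

52·(3·52 − 1)/2 = 4030 and 50·(3·50 − 1)/2 = 3725.
Difference: 4030 − 3725 = 305.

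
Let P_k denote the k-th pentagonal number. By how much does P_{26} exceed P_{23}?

219

26·(3·26 − 1)/2 = 1001 and 23·(3·23 − 1)/2 = 782.
Difference: 1001 − 782 = 219.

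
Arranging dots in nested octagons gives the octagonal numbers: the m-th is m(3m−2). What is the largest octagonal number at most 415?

408

Solve n(3n−2) ≤ 415 for integer n.
n = 12 gives 408 ≤ 415, while n = 13 gives 481 > 415; so the answer is 408.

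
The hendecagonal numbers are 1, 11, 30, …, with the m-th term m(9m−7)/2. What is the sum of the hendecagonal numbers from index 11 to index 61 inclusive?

340731

Σ i(9i−7)/2 = (9Σi² − 7Σi) / 2 over i = 11..61.
Σi = 1891 − 55 = 1836 and Σi² = 77531 − 385 = 77146.
(9·77146 − 7·1836) / 2 = 681462/2 = 340731.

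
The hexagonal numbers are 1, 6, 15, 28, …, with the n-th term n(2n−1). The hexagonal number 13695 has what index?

83

Set n(2n−1) = 13695, giving 2n² − n − 13695 = 0.
The discriminant is 1 + 8·13695 = 109561, and √109561 = 331.
So n = (1 + 331) / 4 = 332/4 = 83.
Check: 83·(2·83 − 1) = 13695. ✓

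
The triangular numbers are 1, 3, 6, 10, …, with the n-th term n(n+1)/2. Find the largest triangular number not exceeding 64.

Solve n(n+1)/2 ≤ 64 for integer n.
n = 10 gives 55 ≤ 64, while n = 11 gives 66 > 64; so the answer is 55.

55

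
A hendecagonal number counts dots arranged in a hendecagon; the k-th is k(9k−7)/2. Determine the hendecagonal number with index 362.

588431

362·(9·362 − 7)/2 = 362·3251/2 = 588431.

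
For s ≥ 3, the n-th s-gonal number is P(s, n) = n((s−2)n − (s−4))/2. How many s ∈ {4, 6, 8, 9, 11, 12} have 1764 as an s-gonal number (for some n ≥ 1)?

s = 4: P(4, 42) = 1764. ✓
s = 6: P(6, 29) = 1653 and P(6, 30) = 1770; 1764 is not s-gonal.
s = 8: P(8, 24) = 1680 and P(8, 25) = 1825; 1764 is not s-gonal.
s = 9: P(9, 22) = 1639 and P(9, 23) = 1794; 1764 is not s-gonal.
s = 11: P(11, 20) = 1730 and P(11, 21) = 1911; 1764 is not s-gonal.
s = 12: P(12, 19) = 1729 and P(12, 20) = 1920; 1764 is not s-gonal.
Hits: s ∈ {4} → 1.

1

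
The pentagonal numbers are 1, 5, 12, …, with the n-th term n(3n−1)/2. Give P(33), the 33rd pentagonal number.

The 33rd pentagonal number is n(3n−1)/2 with n = 33.
33·(3·33 − 1)/2 = 33·98/2 = 33·49 = 1617.

1617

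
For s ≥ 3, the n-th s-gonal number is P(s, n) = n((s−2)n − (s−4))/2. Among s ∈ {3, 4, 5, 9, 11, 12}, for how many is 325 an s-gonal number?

s = 3: P(3, 25) = 325. ✓
s = 4: P(4, 18) = 324 and P(4, 19) = 361; 325 is not s-gonal.
s = 5: P(5, 14) = 287 and P(5, 15) = 330; 325 is not s-gonal.
s = 9: P(9, 10) = 325. ✓
s = 11: P(11, 8) = 260 and P(11, 9) = 333; 325 is not s-gonal.
s = 12: P(12, 8) = 288 and P(12, 9) = 369; 325 is not s-gonal.
Hits: s ∈ {3, 9} → 2.

2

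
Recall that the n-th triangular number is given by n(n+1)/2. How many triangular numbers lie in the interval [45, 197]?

The n-th triangular number is n(n+1)/2.
Smallest index with value ≥ 45: n = 9 (giving 45).
Largest index with value ≤ 197: n = 19 (giving 190).
Indices 9 through 19: 11 terms.

11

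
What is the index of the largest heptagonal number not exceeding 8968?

60

Solve n(5n−3)/2 ≤ 8968 for integer n.
n = 60 gives 8910 ≤ 8968, while n = 61 gives 9211 > 8968; so the answer is index 60.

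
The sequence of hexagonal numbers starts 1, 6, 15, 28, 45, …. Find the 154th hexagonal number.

The 154th hexagonal number is n(2n−1) with n = 154.
154·(2·154 − 1) = 154·307 = 47278.

47278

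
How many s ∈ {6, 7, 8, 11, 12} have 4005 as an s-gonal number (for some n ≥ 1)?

1

s = 6: P(6, 45) = 4005. ✓
s = 7: P(7, 40) = 3940 and P(7, 41) = 4141; 4005 is not s-gonal.
s = 8: P(8, 36) = 3816 and P(8, 37) = 4033; 4005 is not s-gonal.
s = 11: P(11, 30) = 3945 and P(11, 31) = 4216; 4005 is not s-gonal.
s = 12: P(12, 28) = 3808 and P(12, 29) = 4089; 4005 is not s-gonal.
Hits: s ∈ {6} → 1.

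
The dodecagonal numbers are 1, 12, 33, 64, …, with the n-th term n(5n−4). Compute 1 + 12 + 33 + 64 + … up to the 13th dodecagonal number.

3731

Σ i(5i−4) = 5Σi² − 4Σi over i = 1..13.
Σi = 91 and Σi² = 819.
5·819 − 4·91 = 3731.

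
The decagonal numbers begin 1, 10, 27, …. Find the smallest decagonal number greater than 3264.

Solve n(4n−3) > 3264 for integer n.
The largest n with value ≤ 3264 is 28 (since 3052 ≤ 3264 < 3277), so the first above is n = 29, value 3277.

3277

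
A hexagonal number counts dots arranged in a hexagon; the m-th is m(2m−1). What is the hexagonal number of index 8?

The 8th hexagonal number is n(2n−1) with n = 8.
8·(2·8 − 1) = 8·15 = 120.

120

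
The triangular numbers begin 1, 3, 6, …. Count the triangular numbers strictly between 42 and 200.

11

The n-th triangular number is n(n+1)/2.
Smallest index with value > 42: n = 9 (giving 45).
Largest index with value < 200: n = 19 (giving 190).
Indices 9 through 19: 11 terms.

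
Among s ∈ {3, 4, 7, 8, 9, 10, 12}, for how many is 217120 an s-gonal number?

1

s = 3: P(3, 658) = 216811 and P(3, 659) = 217470; 217120 is not s-gonal.
s = 4: P(4, 465) = 216225 and P(4, 466) = 217156; 217120 is not s-gonal.
s = 7: P(7, 295) = 217120. ✓
s = 8: P(8, 269) = 216545 and P(8, 270) = 218160; 217120 is not s-gonal.
s = 9: P(9, 249) = 216381 and P(9, 250) = 218125; 217120 is not s-gonal.
s = 10: P(10, 233) = 216457 and P(10, 234) = 218322; 217120 is not s-gonal.
s = 12: P(12, 208) = 215488 and P(12, 209) = 217569; 217120 is not s-gonal.
Hits: s ∈ {7} → 1.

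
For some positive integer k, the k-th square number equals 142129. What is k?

We need n² = 142129, so n = √142129 = 377.
Check: 377² = 142129. ✓

377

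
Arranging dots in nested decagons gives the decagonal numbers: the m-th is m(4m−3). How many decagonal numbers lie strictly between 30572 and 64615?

The n-th decagonal number is n(4n−3).
Smallest index with value > 30572: n = 88 (giving 30712).
Largest index with value < 64615: n = 127 (giving 64135).
Indices 88 through 127: 40 terms.

40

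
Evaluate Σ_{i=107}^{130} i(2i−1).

Σ i(2i−1) = 2Σi² − Σi over i = 107..130.
Σi = 8515 − 5671 = 2844 and Σi² = 740805 − 402641 = 338164.
2·338164 − 1·2844 = 673484.

673484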